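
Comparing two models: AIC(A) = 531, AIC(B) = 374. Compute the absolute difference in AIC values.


Compute |531 - 374| = 157.
Model B has the smaller AIC.

157


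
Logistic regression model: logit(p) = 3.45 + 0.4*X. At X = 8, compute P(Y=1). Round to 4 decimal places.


Compute z = 3.45 + (0.4)(8) = 6.6500.
exp(-z) = 0.0013.
P = 1/(1 + 0.0013) = 0.9987.

0.9987


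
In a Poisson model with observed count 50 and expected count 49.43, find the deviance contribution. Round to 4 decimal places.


y/mu = 50/49.43 = 1.011531 (approx.), and ln(50/49.43) = 0.011465.
y * ln(y/mu) = 50 * 0.011465 = 0.573250.
y - mu = 0.57.
D = 2 * (0.573250 - 0.57) = 0.006500, which rounds to 0.0065.

0.0065


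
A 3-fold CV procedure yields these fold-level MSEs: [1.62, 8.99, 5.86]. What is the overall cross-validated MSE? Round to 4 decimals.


Total MSE across folds = 16.4700.
CV-MSE = 16.4700/3 = 5.4900.

5.4900


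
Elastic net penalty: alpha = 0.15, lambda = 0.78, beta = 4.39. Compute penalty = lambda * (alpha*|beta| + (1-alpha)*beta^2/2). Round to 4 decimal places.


L1 component = 0.15 * |4.39| = 0.6585.
L2 component = 0.85 * 4.39^2 / 2 = 8.1906.
Penalty = 0.78 * (0.6585 + 8.1906) = 0.78 * 8.8491 = 6.9023.

6.9023


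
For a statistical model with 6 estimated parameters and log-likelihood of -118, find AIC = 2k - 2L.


AIC = 2*6 - 2*(-118).
= 12 + 236 = 248.

248


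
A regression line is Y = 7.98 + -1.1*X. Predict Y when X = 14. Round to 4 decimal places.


Substitute X = 14 into the equation:
Y = 7.98 + -1.1 * 14 = 7.98 + -15.4000 = -7.4200.

-7.4200


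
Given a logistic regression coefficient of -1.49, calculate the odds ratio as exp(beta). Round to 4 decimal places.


The odds ratio is computed as:
OR = e^(-1.49) = 0.2254.

0.2254


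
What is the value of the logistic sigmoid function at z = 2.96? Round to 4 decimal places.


First, exp(-2.9600) = 0.0518.
Then sigma(z) = 1/(1 + 0.0518) = 0.9507.

0.9507


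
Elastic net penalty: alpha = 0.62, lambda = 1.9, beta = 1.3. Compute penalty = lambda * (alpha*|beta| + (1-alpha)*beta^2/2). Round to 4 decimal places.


alpha * |beta| = 0.62 * 1.3 = 0.8060.
(1-alpha) * beta^2/2 = 0.38 * 1.6900/2 = 0.3211.
Total = 1.9 * (0.8060 + 0.3211) = 2.1415.

2.1415


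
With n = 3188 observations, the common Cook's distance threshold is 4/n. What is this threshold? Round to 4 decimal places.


The threshold is 4/n.
4/3188 = 0.0013.

0.0013


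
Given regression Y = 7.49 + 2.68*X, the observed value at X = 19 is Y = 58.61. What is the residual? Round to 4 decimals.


Fitted value at X = 19 is yhat = 7.49 + 2.68*19 = 58.4100.
Residual = 58.61 - 58.4100 = 0.2000.

0.2000


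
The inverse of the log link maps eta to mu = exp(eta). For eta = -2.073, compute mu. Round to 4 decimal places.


Apply the inverse link:
mu = e^-2.073 = 0.1258.

0.1258


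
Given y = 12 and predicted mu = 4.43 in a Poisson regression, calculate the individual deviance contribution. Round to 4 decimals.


y/mu = 12/4.43 = 2.708804 (approx.), and ln(12/4.43) = 0.996507.
y * ln(y/mu) = 12 * 0.996507 = 11.958084.
y - mu = 7.57.
D = 2 * (11.958084 - 7.57) = 8.776168, which rounds to 8.7762.

8.7762


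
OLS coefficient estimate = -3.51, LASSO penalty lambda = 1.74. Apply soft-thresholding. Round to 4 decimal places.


|beta_OLS| = 3.51.
lambda = 1.74.
Since |beta| > lambda, coefficient = sign(beta)*(|beta| - lambda) = -1.7700.
Result = -1.7700.

-1.7700


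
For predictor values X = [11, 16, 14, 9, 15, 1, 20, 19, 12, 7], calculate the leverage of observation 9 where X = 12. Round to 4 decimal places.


Mean of X: xbar = 12.4000.
SXX = 296.4000.
For X = 12: h = 1/10 + (12 - 12.4000)^2/296.4000 = 0.1005.

0.1005


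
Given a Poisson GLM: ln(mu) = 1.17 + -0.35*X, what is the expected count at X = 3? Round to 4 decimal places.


eta = 1.17 + -0.35 * 3 = 0.1200.
mu = exp(0.1200) = 1.1275.

1.1275


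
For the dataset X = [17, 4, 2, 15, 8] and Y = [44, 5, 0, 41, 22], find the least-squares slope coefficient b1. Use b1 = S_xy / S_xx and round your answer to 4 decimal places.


The sample means are xbar = 9.2000 and ybar = 22.4000.
Compute S_xx = 174.8000 and S_xy = 528.6000.
Slope b1 = S_xy / S_xx = 528.6000 / 174.8000 = 3.0240.

3.0240


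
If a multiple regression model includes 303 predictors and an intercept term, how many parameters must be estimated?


Including the intercept, the model has 303 predictor coefficients + 1 intercept.
Total = 304.

304


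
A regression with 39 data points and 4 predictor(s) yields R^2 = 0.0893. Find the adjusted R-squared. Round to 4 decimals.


Using the formula:
(1 - 0.0893) = 0.9107.
Multiply by 38/34: 0.9107 * 38 = 34.6066, then 34.6066 / 34 = 1.0178.
Adj R^2 = 1 - 1.0178 = -0.0178.

-0.0178


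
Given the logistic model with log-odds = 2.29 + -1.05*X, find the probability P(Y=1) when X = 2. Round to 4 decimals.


Linear predictor: z = 2.29 + -1.05 * 2 = 0.1900.
P = 1/(1 + exp(-0.1900)) = 1/(1 + 0.8270) = 0.5474.

0.5474


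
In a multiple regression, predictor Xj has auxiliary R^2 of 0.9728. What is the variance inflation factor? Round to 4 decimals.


Denominator: 1 - 0.9728 = 0.0272.
VIF = 1 / 0.0272 = 36.7647.

36.7647


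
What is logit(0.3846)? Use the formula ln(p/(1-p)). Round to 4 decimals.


Compute the odds: 0.3846/0.6154 = 0.6250.
Take the natural log: ln(0.6250) = -0.4701.

-0.4701


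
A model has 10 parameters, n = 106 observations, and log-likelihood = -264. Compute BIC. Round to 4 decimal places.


Compute k*ln(n) = 10*ln(106) = 10*4.663439 = 46.634390.
Then -2*loglik = 528.
BIC = 46.634390 + 528 = 574.634390, which rounds to 574.6344.

574.6344


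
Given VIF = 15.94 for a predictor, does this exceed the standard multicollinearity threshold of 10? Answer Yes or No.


Compare VIF = 15.94 to the threshold of 10.
15.94 >= 10, so the answer is Yes.

Yes


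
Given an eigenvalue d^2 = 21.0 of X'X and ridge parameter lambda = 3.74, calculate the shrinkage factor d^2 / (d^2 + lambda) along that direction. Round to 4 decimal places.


d^2 + lambda = 21.0 + 3.74 = 24.7400.
Shrinkage factor = 21.0/24.7400 = 0.8488.

0.8488


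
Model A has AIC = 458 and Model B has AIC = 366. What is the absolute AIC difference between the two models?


Absolute difference = |458 - 366| = 92.
The model with lower AIC (B) is preferred.

92


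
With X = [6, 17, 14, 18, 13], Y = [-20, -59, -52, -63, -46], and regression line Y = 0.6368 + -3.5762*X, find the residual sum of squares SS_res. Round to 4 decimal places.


Compute predicted values, then residuals = yi - yhat_i.
Residuals: [0.8204, 1.1586, -2.5700, 0.7348, -0.1462].
SSres = sum(residual^2) = 9.1816.

9.1816


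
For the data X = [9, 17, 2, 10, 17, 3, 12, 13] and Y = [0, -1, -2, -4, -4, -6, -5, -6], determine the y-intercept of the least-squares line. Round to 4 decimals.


The slope is b1 = 0.0246.
Sample means are xbar = 10.3750 and ybar = -3.5000.
Intercept: b0 = -3.5000 - (0.0246)(10.3750) = -3.7549.

-3.7549


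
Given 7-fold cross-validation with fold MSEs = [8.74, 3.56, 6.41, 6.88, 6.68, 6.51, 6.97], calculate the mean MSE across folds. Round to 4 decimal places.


Sum of fold MSEs = 45.7500.
Average = 45.7500 / 7 = 6.5357.

6.5357


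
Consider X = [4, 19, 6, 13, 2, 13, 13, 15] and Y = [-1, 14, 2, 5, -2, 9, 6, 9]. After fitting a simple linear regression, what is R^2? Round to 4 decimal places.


The fitted line is Y = -4.2028 + 0.8897*X.
SSres = 12.8826, SStot = 207.5000.
R^2 = 1 - SSres/SStot = 0.9379.

0.9379


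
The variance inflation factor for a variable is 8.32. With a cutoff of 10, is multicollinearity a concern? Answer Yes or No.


Compare VIF = 8.32 to the threshold of 10.
8.32 < 10, so the answer is No.

No


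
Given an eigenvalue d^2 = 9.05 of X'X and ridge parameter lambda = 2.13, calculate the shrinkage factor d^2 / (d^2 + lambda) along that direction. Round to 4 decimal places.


Compute the denominator: 9.05 + 2.13 = 11.1800.
Shrinkage factor = 9.05 / 11.1800 = 0.8095.

0.8095


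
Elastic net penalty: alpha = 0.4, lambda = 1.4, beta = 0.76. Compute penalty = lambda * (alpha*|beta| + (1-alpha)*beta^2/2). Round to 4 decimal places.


alpha * |beta| = 0.4 * 0.76 = 0.3040.
(1-alpha) * beta^2/2 = 0.6 * 0.5776/2 = 0.1733.
Total = 1.4 * (0.3040 + 0.1733) = 0.6682.

0.6682


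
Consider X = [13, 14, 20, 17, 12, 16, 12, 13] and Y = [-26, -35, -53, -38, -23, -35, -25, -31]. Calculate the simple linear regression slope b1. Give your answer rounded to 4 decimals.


First compute the means: xbar = 14.6250, ybar = -33.2500.
Then S_xx = sum((xi - xbar)^2) = 55.8750.
S_xy = sum((xi - xbar)(yi - ybar)) = -182.7500.
b1 = S_xy / S_xx = -182.7500 / 55.8750 = -3.2707.

-3.2707


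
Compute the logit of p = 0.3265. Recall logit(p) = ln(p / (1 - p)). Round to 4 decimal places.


The odds are p/(1-p) = 0.3265 / 0.6735 = 0.4848.
logit(p) = ln(0.4848) = -0.7241.

-0.7241


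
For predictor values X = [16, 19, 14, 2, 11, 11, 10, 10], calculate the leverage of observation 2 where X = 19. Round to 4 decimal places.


Compute xbar = 11.6250 with n = 8 observations.
SXX = 177.8750.
Leverage = 1/8 + (19 - 11.6250)^2/177.8750 = 0.4308.

0.4308


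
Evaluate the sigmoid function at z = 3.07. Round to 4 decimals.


Compute exp(-3.0700) = 0.0464.
Sigmoid = 1 / (1 + 0.0464) = 1 / 1.0464 = 0.9556.

0.9556


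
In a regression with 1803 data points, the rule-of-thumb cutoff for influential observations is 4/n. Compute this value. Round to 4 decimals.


Cook's distance cutoff = 4/n = 4/1803.
= 0.0022.

0.0022


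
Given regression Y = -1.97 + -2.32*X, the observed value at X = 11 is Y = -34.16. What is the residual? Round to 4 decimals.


Predicted = -1.97 + -2.32 * 11 = -27.4900.
Residual = -34.16 - -27.4900 = -6.6700.

-6.6700


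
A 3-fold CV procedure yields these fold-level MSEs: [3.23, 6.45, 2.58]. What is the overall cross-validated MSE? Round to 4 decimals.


Add all fold MSEs: 12.2600.
Divide by k = 3: 12.2600/3 = 4.0867.

4.0867


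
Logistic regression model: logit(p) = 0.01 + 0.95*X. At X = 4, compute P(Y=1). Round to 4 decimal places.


z = 0.01 + 0.95 * 4 = 3.8100.
Sigmoid: P = 1 / (1 + exp(-3.8100)) = 0.9783.

0.9783


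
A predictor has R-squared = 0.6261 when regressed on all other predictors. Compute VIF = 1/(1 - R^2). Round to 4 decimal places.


VIF = 1 / (1 - 0.6261).
= 1 / 0.3739 = 2.6745.

2.6745


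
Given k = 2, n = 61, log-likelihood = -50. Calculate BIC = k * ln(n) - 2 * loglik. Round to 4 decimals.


Compute k*ln(n) = 2*ln(61) = 2*4.110874 = 8.221748.
Then -2*loglik = 100.
BIC = 8.221748 + 100 = 108.221748, which rounds to 108.2217.

108.2217


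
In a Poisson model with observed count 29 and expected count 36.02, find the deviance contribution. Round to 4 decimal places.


First: ln(29/36.02) = -0.216779.
Then: 29 * -0.216779 = -6.286591.
y - mu = 29 - 36.02 = -7.02.
D = 2(-6.286591 - -7.02) = 1.466818, which rounds to 1.4668.

1.4668


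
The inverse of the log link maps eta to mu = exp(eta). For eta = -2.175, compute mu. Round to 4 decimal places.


mu = exp(eta) = exp(-2.175).
= 0.1136.

0.1136


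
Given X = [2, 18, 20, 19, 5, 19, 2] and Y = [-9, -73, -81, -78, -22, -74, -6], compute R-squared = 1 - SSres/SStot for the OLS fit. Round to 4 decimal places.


Fit the OLS line: b0 = -0.1685, b1 = -4.0214.
SSres = 17.5093.
SStot = 7244.0000.
R^2 = 1 - 17.5093/7244.0000 = 0.9976.

0.9976


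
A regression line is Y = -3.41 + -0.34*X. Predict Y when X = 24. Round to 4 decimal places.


Substitute X = 24 into the equation:
Y = -3.41 + -0.34 * 24 = -3.41 + -8.1600 = -11.5700.

-11.5700


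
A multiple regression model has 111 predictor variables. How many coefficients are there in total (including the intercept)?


Total coefficients = number of predictors + 1 (for the intercept).
= 111 + 1 = 112.

112


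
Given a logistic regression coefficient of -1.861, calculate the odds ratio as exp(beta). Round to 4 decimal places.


Odds ratio = exp(beta) = exp(-1.861).
= 0.1555.

0.1555


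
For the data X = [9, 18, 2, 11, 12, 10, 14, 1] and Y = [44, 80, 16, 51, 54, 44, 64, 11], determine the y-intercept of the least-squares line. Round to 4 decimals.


The slope is b1 = 4.0044.
Sample means are xbar = 9.6250 and ybar = 45.5000.
Intercept: b0 = 45.5000 - (4.0044)(9.6250) = 6.9581.

6.9581


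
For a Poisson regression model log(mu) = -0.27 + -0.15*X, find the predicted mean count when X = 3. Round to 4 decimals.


Linear predictor: eta = -0.27 + (-0.15)(3) = -0.7200.
Expected count: mu = exp(-0.7200) = 0.4868.

0.4868


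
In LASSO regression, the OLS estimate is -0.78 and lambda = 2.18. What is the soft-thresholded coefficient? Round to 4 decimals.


Check: |-0.78| = 0.78 vs lambda = 2.18.
Since |beta| <= lambda, the coefficient is set to 0.
Soft-thresholded coefficient = 0.0000.

0.0000


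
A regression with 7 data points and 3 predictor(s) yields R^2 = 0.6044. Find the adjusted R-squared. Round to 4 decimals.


Plug in: Adj R^2 = 1 - (1 - 0.6044) * 6/3.
= 1 - 0.3956 * 6/3
= 1 - 2.3736 / 3
= 1 - 0.7912 = 0.2088.

0.2088


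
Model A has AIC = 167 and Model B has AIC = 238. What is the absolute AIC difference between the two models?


Compute |167 - 238| = 71.
Model A has the smaller AIC.

71


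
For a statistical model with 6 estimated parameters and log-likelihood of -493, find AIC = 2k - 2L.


Compute:
2k = 2*6 = 12.
-2*loglik = -2*(-493) = 986.
AIC = 12 + 986 = 998.

998


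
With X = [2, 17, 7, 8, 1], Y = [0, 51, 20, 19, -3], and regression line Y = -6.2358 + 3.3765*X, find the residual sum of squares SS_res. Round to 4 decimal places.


For each point, residual = actual - predicted.
Residuals: [-0.5172, -0.1647, 2.6003, -1.7762, -0.1407].
Sum of squared residuals = 10.2309.

10.2309


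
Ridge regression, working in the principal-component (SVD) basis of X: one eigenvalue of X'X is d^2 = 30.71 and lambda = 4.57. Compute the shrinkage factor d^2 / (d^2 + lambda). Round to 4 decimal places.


Compute the denominator: 30.71 + 4.57 = 35.2800.
Shrinkage factor = 30.71 / 35.2800 = 0.8705.

0.8705


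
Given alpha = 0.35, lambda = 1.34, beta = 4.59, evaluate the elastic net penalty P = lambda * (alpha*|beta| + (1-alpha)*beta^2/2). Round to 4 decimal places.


Compute:
L1 = 0.35 * 4.59 = 1.6065.
L2 = 0.65 * 4.59^2 / 2 = 6.8471.
Penalty = 1.34 * (1.6065 + 6.8471) = 11.3279.

11.3279


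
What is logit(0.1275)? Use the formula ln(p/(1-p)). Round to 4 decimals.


The odds are p/(1-p) = 0.1275 / 0.8725 = 0.1461.
logit(p) = ln(0.1461) = -1.9232.

-1.9232


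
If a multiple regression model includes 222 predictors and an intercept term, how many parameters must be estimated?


Total coefficients = number of predictors + 1 (for the intercept).
= 222 + 1 = 223.

223


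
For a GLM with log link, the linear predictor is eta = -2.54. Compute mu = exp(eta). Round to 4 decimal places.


Apply the inverse link:
mu = e^-2.54 = 0.0789.

0.0789


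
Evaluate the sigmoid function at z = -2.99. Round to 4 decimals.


Compute exp(2.9900) = 19.8857.
Sigmoid = 1 / (1 + 19.8857) = 1 / 20.8857 = 0.0479.

0.0479


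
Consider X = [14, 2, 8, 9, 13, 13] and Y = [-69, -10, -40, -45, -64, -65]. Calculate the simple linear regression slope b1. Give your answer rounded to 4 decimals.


Calculate xbar = 9.8333, ybar = -48.8333.
S_xx = 102.8333, S_xy = -506.8333.
Using b1 = S_xy / S_xx = -506.8333 / 102.8333, we get b1 = -4.9287.

-4.9287


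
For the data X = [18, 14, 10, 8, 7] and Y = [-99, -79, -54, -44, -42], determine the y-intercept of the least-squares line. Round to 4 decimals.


The slope is b1 = -5.3942.
Sample means are xbar = 11.4000 and ybar = -63.6000.
Intercept: b0 = -63.6000 - (-5.3942)(11.4000) = -2.1058.

-2.1058


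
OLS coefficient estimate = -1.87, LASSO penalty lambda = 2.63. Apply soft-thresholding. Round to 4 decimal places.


|beta_OLS| = 1.87.
lambda = 2.63.
Since |beta| <= lambda, the coefficient is set to 0.
Result = 0.0000.

0.0000


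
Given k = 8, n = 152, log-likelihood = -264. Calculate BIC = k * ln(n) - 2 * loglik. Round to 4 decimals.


k * ln(n) = 8 * ln(152) = 8 * 5.023881 = 40.191048.
-2 * loglik = -2 * (-264) = 528.
BIC = 40.191048 + 528 = 568.191048, which rounds to 568.1910.

568.1910


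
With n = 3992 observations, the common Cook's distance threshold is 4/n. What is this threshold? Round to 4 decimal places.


Using the rule of thumb:
Threshold = 4 / 3992 = 0.0010.

0.0010


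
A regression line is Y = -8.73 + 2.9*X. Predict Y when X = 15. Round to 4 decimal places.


Predicted value:
Y = -8.73 + (2.9)(15) = -8.73 + 43.5000 = 34.7700.

34.7700


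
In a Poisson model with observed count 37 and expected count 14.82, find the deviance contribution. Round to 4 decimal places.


y/mu = 37/14.82 = 2.496626 (approx.), and ln(37/14.82) = 0.914940.
y * ln(y/mu) = 37 * 0.914940 = 33.852780.
y - mu = 22.18.
D = 2 * (33.852780 - 22.18) = 23.345560, which rounds to 23.3456.

23.3456


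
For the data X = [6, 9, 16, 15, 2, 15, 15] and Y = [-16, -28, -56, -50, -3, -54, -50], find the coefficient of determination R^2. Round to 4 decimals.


After computing the OLS fit (b0=5.7156, b1=-3.8078):
SSres = 14.1031, SStot = 2665.4286.
R^2 = 1 - 14.1031/2665.4286 = 0.9947.

0.9947


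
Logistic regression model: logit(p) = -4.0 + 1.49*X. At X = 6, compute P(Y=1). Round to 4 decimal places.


Compute z = -4.0 + (1.49)(6) = 4.9400.
exp(-z) = 0.0072.
P = 1/(1 + 0.0072) = 0.9929.

0.9929


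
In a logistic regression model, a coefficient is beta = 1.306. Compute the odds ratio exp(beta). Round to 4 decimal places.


Odds ratio = exp(beta) = exp(1.306).
= 3.6914.

3.6914


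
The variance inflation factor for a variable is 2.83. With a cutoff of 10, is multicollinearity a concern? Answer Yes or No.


Compare VIF = 2.83 to the threshold of 10.
2.83 < 10, so the answer is No.

No


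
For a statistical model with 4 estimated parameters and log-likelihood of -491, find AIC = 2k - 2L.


AIC = 2k - 2*loglik = 2(4) - 2(-491).
= 8 + 982 = 990.

990


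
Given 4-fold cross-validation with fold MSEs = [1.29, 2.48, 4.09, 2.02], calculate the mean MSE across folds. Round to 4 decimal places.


Total MSE across folds = 9.8800.
CV-MSE = 9.8800/4 = 2.4700.

2.4700


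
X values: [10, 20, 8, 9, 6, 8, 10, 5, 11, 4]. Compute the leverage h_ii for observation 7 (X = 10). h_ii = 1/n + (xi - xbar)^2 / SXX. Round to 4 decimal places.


Mean of X: xbar = 9.1000.
SXX = 178.9000.
For X = 10: h = 1/10 + (10 - 9.1000)^2/178.9000 = 0.1045.

0.1045


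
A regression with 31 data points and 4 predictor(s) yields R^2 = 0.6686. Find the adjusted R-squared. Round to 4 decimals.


Using the formula:
(1 - 0.6686) = 0.3314.
Multiply by 30/26: 0.3314 * 30 = 9.9420, then 9.9420 / 26 = 0.3824.
Adj R^2 = 1 - 0.3824 = 0.6176.

0.6176


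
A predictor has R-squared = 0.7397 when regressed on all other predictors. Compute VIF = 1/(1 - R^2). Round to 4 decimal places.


VIF = 1 / (1 - 0.7397).
= 1 / 0.2603 = 3.8417.

3.8417


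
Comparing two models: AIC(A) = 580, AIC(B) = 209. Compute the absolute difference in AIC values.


Compute |580 - 209| = 371.
Model B has the smaller AIC.

371


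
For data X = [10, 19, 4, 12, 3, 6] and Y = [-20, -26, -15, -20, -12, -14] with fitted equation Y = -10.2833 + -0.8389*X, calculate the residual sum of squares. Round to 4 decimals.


Compute predicted values, then residuals = yi - yhat_i.
Residuals: [-1.3277, 0.2224, -1.3611, 0.3501, 0.8000, 1.3167].
SSres = sum(residual^2) = 6.1611.

6.1611


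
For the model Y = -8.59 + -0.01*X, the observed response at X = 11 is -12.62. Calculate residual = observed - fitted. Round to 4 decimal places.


Compute yhat = -8.59 + (-0.01)(11) = -8.7000.
Residual = actual - predicted = -12.62 - -8.7000 = -3.9200.

-3.9200


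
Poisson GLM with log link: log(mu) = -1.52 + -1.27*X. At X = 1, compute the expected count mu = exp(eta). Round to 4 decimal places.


Compute eta = -1.52 + -1.27 * 1 = -2.7900.
Apply inverse link: mu = e^-2.7900 = 0.0614.

0.0614


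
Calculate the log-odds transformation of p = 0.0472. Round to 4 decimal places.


1 - p = 0.9528.
p/(1-p) = 0.0495.
logit = ln(0.0495) = -3.0050.

-3.0050


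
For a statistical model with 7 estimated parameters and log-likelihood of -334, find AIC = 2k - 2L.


AIC = 2*7 - 2*(-334).
= 14 + 668 = 682.

682


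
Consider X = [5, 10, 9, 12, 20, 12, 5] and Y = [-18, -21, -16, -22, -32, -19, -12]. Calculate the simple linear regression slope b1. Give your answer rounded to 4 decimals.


The sample means are xbar = 10.4286 and ybar = -20.0000.
Compute S_xx = 157.7143 and S_xy = -176.0000.
Slope b1 = S_xy / S_xx = -176.0000 / 157.7143 = -1.1159.

-1.1159


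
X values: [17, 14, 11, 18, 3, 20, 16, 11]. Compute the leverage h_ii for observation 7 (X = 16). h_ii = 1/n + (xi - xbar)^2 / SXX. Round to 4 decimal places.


Mean of X: xbar = 13.7500.
SXX = 203.5000.
For X = 16: h = 1/8 + (16 - 13.7500)^2/203.5000 = 0.1499.

0.1499


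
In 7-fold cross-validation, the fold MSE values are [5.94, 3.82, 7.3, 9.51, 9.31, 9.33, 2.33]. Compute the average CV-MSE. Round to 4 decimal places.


Sum of fold MSEs = 47.5400.
Average = 47.5400 / 7 = 6.7914.

6.7914


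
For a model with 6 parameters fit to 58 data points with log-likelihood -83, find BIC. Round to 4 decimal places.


Compute k*ln(n) = 6*ln(58) = 6*4.060443 = 24.362658.
Then -2*loglik = 166.
BIC = 24.362658 + 166 = 190.362658, which rounds to 190.3627.

190.3627


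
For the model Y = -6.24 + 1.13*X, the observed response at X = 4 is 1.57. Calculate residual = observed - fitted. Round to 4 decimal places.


Fitted value at X = 4 is yhat = -6.24 + 1.13*4 = -1.7200.
Residual = 1.57 - -1.7200 = 3.2900.

3.2900


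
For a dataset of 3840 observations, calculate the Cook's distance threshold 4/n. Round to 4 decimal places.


The threshold is 4/n.
4/3840 = 0.0010.

0.0010


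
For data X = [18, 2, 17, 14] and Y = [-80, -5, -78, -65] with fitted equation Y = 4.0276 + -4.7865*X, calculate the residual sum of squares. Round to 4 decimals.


Predicted values from Y = 4.0276 + -4.7865*X.
Residuals: [2.1294, 0.5454, -0.6571, -2.0166].
SSres = 9.3303.

9.3303


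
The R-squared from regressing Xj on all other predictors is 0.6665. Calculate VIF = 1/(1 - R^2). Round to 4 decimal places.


VIF = 1 / (1 - 0.6665).
= 1 / 0.3335 = 2.9985.

2.9985


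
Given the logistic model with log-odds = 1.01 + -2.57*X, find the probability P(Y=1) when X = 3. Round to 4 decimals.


z = 1.01 + -2.57 * 3 = -6.7000.
Sigmoid: P = 1 / (1 + exp(6.7000)) = 0.0012.

0.0012


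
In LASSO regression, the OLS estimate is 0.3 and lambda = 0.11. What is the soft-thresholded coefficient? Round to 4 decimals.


Absolute value: |0.3| = 0.3.
Compare to lambda = 0.11.
Since |beta| > lambda, coefficient = sign(beta)*(|beta| - lambda) = 0.1900.

0.1900


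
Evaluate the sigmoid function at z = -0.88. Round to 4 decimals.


Compute exp(0.8800) = 2.4109.
Sigmoid = 1 / (1 + 2.4109) = 1 / 3.4109 = 0.2932.

0.2932


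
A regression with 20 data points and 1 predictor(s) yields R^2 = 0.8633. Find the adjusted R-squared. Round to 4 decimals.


Using the formula:
(1 - 0.8633) = 0.1367.
Multiply by 19/18: 0.1367 * 19 = 2.5973, then 2.5973 / 18 = 0.1443.
Adj R^2 = 1 - 0.1443 = 0.8557.

0.8557


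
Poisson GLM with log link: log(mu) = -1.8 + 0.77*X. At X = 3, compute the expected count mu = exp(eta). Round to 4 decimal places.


Linear predictor: eta = -1.8 + (0.77)(3) = 0.5100.
Expected count: mu = exp(0.5100) = 1.6653.

1.6653


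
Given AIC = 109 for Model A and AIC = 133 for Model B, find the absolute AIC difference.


|AIC_A - AIC_B| = |109 - 133| = 24.
Model A is preferred (lower AIC).

24


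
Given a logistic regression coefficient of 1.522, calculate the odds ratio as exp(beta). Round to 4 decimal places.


exp(1.522) = 4.5814.
So the odds ratio is 4.5814.

4.5814


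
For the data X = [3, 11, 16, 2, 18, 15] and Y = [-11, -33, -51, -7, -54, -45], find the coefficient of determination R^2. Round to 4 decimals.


The fitted line is Y = -1.4152 + -2.9617*X.
SSres = 7.6551, SStot = 2067.5000.
R^2 = 1 - SSres/SStot = 0.9963.

0.9963


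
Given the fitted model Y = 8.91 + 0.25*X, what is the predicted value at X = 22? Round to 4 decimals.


Predicted value:
Y = 8.91 + (0.25)(22) = 8.91 + 5.5000 = 14.4100.

14.4100


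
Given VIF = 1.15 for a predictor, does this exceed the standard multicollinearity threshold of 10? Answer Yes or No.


The threshold is 10.
VIF = 1.15 is < 10.
Multicollinearity indication: No.

No


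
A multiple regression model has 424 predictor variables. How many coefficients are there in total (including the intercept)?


Total coefficients = number of predictors + 1 (for the intercept).
= 424 + 1 = 425.

425


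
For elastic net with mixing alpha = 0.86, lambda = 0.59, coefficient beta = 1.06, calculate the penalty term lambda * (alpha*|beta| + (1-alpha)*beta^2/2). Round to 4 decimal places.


L1 component = 0.86 * |1.06| = 0.9116.
L2 component = 0.14 * 1.06^2 / 2 = 0.0787.
Penalty = 0.59 * (0.9116 + 0.0787) = 0.59 * 0.9903 = 0.5842.

0.5842


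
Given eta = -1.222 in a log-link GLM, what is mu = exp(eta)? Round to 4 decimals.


Apply the inverse link:
mu = e^-1.222 = 0.2946.

0.2946


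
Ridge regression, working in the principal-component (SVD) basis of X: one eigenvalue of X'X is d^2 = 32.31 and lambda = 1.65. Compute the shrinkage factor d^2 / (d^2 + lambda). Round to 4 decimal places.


Denominator = d^2 + lambda = 32.31 + 1.65 = 33.9600.
Shrinkage = 32.31 / 33.9600 = 0.9514.

0.9514


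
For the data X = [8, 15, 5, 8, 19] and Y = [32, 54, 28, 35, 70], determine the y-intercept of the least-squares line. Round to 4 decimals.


The slope is b1 = 3.0373.
Sample means are xbar = 11.0000 and ybar = 43.8000.
Intercept: b0 = 43.8000 - (3.0373)(11.0000) = 10.3896.

10.3896


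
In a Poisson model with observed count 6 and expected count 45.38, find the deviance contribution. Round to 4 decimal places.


y/mu = 6/45.38 = 0.132217 (approx.), and ln(6/45.38) = -2.023312.
y * ln(y/mu) = 6 * -2.023312 = -12.139872.
y - mu = -39.38.
D = 2 * (-12.139872 - -39.38) = 54.480256, which rounds to 54.4803.

54.4803


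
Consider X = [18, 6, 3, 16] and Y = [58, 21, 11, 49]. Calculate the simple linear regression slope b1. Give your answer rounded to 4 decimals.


The sample means are xbar = 10.7500 and ybar = 34.7500.
Compute S_xx = 162.7500 and S_xy = 492.7500.
Slope b1 = S_xy / S_xx = 492.7500 / 162.7500 = 3.0276.

3.0276


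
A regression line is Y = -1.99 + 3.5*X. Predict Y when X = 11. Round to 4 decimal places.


Substitute X = 11 into the equation:
Y = -1.99 + 3.5 * 11 = -1.99 + 38.5000 = 36.5100.

36.5100


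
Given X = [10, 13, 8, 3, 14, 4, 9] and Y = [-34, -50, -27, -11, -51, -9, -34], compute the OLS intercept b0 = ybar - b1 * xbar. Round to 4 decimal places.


First find the slope: b1 = -3.9903.
Means: xbar = 8.7143, ybar = -30.8571.
b0 = ybar - b1 * xbar = -30.8571 - -3.9903 * 8.7143 = 3.9157.

3.9157


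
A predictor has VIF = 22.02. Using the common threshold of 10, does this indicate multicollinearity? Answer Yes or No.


The threshold is 10.
VIF = 22.02 is >= 10.
Multicollinearity indication: Yes.

Yes


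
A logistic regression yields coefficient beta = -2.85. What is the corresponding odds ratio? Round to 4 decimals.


The odds ratio is computed as:
OR = e^(-2.85) = 0.0578.

0.0578


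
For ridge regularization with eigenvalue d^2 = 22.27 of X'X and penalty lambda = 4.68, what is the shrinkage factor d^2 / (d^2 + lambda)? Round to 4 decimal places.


Compute the denominator: 22.27 + 4.68 = 26.9500.
Shrinkage factor = 22.27 / 26.9500 = 0.8263.

0.8263


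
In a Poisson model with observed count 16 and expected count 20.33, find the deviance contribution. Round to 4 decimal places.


Compute y*ln(y/mu) = 16*ln(16/20.33) = 16*-0.239509 = -3.832144.
y - mu = -4.33.
D = 2*(-3.832144 - (-4.33)) = 0.995712, which rounds to 0.9957.

0.9957


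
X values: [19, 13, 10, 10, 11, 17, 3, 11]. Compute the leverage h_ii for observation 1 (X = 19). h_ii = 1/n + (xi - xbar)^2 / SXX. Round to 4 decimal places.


Compute xbar = 11.7500 with n = 8 observations.
SXX = 165.5000.
Leverage = 1/8 + (19 - 11.7500)^2/165.5000 = 0.4426.

0.4426


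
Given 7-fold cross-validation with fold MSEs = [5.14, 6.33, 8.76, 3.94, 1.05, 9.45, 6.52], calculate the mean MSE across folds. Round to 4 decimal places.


Total MSE across folds = 41.1900.
CV-MSE = 41.1900/7 = 5.8843.

5.8843


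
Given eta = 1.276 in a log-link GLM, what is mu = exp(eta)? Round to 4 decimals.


Apply the inverse link:
mu = e^1.276 = 3.5823.

3.5823


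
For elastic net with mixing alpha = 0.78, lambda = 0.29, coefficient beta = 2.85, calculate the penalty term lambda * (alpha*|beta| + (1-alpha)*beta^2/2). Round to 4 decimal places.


alpha * |beta| = 0.78 * 2.85 = 2.2230.
(1-alpha) * beta^2/2 = 0.22 * 8.1225/2 = 0.8935.
Total = 0.29 * (2.2230 + 0.8935) = 0.9038.

0.9038


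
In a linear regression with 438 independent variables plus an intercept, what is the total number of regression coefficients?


Total coefficients = number of predictors + 1 (for the intercept).
= 438 + 1 = 439.

439


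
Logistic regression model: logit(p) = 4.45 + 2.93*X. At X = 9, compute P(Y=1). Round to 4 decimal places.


z = 4.45 + 2.93 * 9 = 30.8200.
Sigmoid: P = 1 / (1 + exp(-30.8200)) = 1.0000.

1.0000


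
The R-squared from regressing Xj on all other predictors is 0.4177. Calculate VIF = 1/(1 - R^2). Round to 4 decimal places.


Denominator: 1 - 0.4177 = 0.5823.
VIF = 1 / 0.5823 = 1.7173.

1.7173


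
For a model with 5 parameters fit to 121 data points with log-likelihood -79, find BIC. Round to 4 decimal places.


ln(121) = 4.795791.
k * ln(n) = 5 * 4.795791 = 23.978955.
-2L = 158.
BIC = 23.978955 + 158 = 181.978955, which rounds to 181.9790.

181.9790


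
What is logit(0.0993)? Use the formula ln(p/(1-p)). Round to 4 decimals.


The odds are p/(1-p) = 0.0993 / 0.9007 = 0.1102.
logit(p) = ln(0.1102) = -2.2050.

-2.2050


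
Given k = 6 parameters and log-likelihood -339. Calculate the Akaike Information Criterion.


AIC = 2*6 - 2*(-339).
= 12 + 678 = 690.

690


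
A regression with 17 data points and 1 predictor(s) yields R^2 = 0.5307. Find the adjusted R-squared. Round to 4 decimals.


Plug in: Adj R^2 = 1 - (1 - 0.5307) * 16/15.
= 1 - 0.4693 * 16/15
= 1 - 7.5088 / 15
= 1 - 0.5006 = 0.4994.

0.4994


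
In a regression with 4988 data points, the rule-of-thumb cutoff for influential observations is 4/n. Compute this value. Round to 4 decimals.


Cook's distance cutoff = 4/n = 4/4988.
= 0.0008.

0.0008


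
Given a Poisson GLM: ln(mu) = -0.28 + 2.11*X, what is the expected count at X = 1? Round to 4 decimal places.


eta = -0.28 + 2.11 * 1 = 1.8300.
mu = exp(1.8300) = 6.2339.

6.2339


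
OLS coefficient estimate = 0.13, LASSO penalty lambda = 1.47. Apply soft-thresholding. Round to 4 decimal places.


Absolute value: |0.13| = 0.13.
Compare to lambda = 1.47.
Since |beta| <= lambda, the coefficient is set to 0.

0.0000


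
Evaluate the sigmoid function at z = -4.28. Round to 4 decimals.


First, exp(4.2800) = 72.2404.
Then sigma(z) = 1/(1 + 72.2404) = 0.0137.

0.0137


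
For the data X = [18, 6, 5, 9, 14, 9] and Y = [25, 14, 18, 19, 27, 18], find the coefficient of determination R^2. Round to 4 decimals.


The fitted line is Y = 11.4898 + 0.8535*X.
SSres = 29.3623, SStot = 118.8333.
R^2 = 1 - SSres/SStot = 0.7529.

0.7529


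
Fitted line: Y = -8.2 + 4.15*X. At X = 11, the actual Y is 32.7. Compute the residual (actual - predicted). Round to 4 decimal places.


Fitted value at X = 11 is yhat = -8.2 + 4.15*11 = 37.4500.
Residual = 32.7 - 37.4500 = -4.7500.

-4.7500


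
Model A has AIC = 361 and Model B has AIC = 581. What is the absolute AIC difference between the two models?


Absolute difference = |361 - 581| = 220.
The model with lower AIC (A) is preferred.

220


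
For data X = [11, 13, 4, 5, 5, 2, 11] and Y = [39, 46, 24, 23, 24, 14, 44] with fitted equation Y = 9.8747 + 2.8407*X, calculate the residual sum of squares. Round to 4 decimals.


Compute predicted values, then residuals = yi - yhat_i.
Residuals: [-2.1224, -0.8038, 2.7625, -1.0782, -0.0782, -1.5561, 2.8776].
SSres = sum(residual^2) = 24.6527.

24.6527


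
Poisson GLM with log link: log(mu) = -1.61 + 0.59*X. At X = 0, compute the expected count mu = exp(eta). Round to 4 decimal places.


Compute eta = -1.61 + 0.59 * 0 = -1.6100.
Apply inverse link: mu = e^-1.6100 = 0.1999.

0.1999


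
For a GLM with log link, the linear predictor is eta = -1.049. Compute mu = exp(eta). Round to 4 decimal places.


mu = exp(eta) = exp(-1.049).
= 0.3503.

0.3503


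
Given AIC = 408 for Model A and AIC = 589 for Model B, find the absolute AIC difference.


|AIC_A - AIC_B| = |408 - 589| = 181.
Model A is preferred (lower AIC).

181


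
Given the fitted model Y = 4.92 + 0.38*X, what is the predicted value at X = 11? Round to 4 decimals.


Predicted value:
Y = 4.92 + (0.38)(11) = 4.92 + 4.1800 = 9.1000.

9.1000


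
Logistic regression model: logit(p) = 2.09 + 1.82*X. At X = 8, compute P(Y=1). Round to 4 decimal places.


z = 2.09 + 1.82 * 8 = 16.6500.
Sigmoid: P = 1 / (1 + exp(-16.6500)) = 1.0000.

1.0000


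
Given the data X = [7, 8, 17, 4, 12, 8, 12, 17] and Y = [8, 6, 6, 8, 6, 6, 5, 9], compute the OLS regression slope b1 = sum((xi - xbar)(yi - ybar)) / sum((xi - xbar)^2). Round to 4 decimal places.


First compute the means: xbar = 10.6250, ybar = 6.7500.
Then S_xx = sum((xi - xbar)^2) = 155.8750.
S_xy = sum((xi - xbar)(yi - ybar)) = -2.7500.
b1 = S_xy / S_xx = -2.7500 / 155.8750 = -0.0176.

-0.0176


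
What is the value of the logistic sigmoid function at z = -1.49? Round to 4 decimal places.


First, exp(1.4900) = 4.4371.
Then sigma(z) = 1/(1 + 4.4371) = 0.1839.

0.1839


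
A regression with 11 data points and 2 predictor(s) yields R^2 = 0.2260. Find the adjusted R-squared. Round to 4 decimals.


Plug in: Adj R^2 = 1 - (1 - 0.2260) * 10/8.
= 1 - 0.7740 * 10/8
= 1 - 7.7400 / 8
= 1 - 0.9675 = 0.0325.

0.0325


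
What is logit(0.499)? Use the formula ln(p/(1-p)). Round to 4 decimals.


Compute the odds: 0.499/0.501 = 0.9960.
Take the natural log: ln(0.9960) = -0.0040.

-0.0040


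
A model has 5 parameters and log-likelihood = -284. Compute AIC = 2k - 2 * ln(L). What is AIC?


Compute:
2k = 2*5 = 10.
-2*loglik = -2*(-284) = 568.
AIC = 10 + 568 = 578.

578


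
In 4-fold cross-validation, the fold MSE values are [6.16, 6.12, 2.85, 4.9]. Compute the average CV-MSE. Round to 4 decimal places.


Sum of fold MSEs = 20.0300.
Average = 20.0300 / 4 = 5.0075.

5.0075


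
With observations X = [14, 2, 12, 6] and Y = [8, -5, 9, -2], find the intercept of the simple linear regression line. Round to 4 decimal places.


Compute b1 = 1.2418 from the OLS formula.
With xbar = 8.5000 and ybar = 2.5000, the intercept is:
b0 = 2.5000 - 1.2418 * 8.5000 = -8.0549.

-8.0549


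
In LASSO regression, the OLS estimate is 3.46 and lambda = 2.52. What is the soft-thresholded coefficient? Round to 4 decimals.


|beta_OLS| = 3.46.
lambda = 2.52.
Since |beta| > lambda, coefficient = sign(beta)*(|beta| - lambda) = 0.9400.
Result = 0.9400.

0.9400


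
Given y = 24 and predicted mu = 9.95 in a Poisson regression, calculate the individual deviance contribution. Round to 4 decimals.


y/mu = 24/9.95 = 2.412060 (approx.), and ln(24/9.95) = 0.880481.
y * ln(y/mu) = 24 * 0.880481 = 21.131544.
y - mu = 14.05.
D = 2 * (21.131544 - 14.05) = 14.163088, which rounds to 14.1631.

14.1631


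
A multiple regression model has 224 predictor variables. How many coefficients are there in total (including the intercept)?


Including the intercept, the model has 224 predictor coefficients + 1 intercept.
Total = 225.

225


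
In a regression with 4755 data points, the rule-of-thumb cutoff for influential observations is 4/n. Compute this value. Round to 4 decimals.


The threshold is 4/n.
4/4755 = 0.0008.

0.0008


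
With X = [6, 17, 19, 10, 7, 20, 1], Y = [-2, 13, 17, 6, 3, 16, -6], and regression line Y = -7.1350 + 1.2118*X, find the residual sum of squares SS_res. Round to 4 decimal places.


Compute predicted values, then residuals = yi - yhat_i.
Residuals: [-2.1358, -0.4656, 1.1108, 1.0170, 1.6524, -1.1010, -0.0768].
SSres = sum(residual^2) = 10.9951.

10.9951


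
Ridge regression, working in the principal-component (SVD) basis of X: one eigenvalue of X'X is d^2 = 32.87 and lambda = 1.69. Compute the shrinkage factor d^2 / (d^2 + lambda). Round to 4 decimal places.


Denominator = d^2 + lambda = 32.87 + 1.69 = 34.5600.
Shrinkage = 32.87 / 34.5600 = 0.9511.

0.9511


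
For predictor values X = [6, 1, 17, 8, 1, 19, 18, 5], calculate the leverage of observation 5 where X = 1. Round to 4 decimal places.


Compute xbar = 9.3750 with n = 8 observations.
SXX = 397.8750.
Leverage = 1/8 + (1 - 9.3750)^2/397.8750 = 0.3013.

0.3013


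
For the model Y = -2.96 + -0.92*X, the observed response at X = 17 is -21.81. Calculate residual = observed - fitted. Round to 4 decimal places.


Predicted = -2.96 + -0.92 * 17 = -18.6000.
Residual = -21.81 - -18.6000 = -3.2100.

-3.2100


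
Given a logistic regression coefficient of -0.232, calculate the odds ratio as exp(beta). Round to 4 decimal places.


The odds ratio is computed as:
OR = e^(-0.232) = 0.7929.

0.7929


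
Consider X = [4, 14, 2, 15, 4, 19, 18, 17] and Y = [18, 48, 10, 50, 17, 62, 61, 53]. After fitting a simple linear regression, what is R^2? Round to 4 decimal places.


The fitted line is Y = 4.9668 + 3.0029*X.
SSres = 15.9971, SStot = 3170.8750.
R^2 = 1 - SSres/SStot = 0.9950.

0.9950


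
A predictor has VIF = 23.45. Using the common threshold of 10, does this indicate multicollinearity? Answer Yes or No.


The threshold is 10.
VIF = 23.45 is >= 10.
Multicollinearity indication: Yes.

Yes


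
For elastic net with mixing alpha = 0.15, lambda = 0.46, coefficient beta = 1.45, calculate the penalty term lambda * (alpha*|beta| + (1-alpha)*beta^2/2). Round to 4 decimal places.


Compute:
L1 = 0.15 * 1.45 = 0.2175.
L2 = 0.85 * 1.45^2 / 2 = 0.8936.
Penalty = 0.46 * (0.2175 + 0.8936) = 0.5111.

0.5111


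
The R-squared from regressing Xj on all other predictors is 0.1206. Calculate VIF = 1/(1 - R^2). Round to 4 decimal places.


VIF = 1 / (1 - 0.1206).
= 1 / 0.8794 = 1.1371.

1.1371


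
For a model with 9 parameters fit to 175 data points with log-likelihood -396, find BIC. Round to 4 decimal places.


Compute k*ln(n) = 9*ln(175) = 9*5.164786 = 46.483074.
Then -2*loglik = 792.
BIC = 46.483074 + 792 = 838.483074, which rounds to 838.4831.

838.4831


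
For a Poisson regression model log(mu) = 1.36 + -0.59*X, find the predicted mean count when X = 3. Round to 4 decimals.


Compute eta = 1.36 + -0.59 * 3 = -0.4100.
Apply inverse link: mu = e^-0.4100 = 0.6637.

0.6637


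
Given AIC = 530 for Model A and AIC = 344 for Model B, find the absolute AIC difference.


Absolute difference = |530 - 344| = 186.
The model with lower AIC (B) is preferred.

186


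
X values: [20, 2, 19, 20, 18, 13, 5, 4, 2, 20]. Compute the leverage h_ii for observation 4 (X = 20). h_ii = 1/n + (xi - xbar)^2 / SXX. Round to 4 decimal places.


Mean of X: xbar = 12.3000.
SXX = 590.1000.
For X = 20: h = 1/10 + (20 - 12.3000)^2/590.1000 = 0.2005.

0.2005
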